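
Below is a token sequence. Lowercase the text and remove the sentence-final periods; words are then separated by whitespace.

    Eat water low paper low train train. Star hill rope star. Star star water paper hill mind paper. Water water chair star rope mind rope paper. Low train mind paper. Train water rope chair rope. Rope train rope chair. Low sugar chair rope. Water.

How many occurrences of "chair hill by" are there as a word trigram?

Scanning the 42 overlapping trigram windows for "chair hill by":
  (none found)

0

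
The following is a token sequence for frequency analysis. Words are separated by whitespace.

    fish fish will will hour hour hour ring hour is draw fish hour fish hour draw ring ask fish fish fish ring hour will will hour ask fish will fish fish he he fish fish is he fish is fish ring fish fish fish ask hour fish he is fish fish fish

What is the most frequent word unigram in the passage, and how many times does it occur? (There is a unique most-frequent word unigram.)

"fish", 21 times

Unigram frequencies (highest first):
  fish: 21
  hour: 9
  will: 5
  ring: 4
  is: 4
  he: 4
  … (2 more, each ≤ 3)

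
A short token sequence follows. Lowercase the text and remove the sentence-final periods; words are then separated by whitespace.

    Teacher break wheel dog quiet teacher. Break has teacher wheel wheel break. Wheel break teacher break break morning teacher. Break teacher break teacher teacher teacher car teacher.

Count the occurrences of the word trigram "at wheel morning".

0

Scanning the 25 overlapping trigram windows for "at wheel morning":
  (none found)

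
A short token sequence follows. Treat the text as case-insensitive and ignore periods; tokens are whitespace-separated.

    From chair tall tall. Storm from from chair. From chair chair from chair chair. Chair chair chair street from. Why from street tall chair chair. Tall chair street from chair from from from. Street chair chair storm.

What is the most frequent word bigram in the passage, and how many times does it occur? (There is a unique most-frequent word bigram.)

Bigram frequencies (highest first):
  chair chair: 7
  from chair: 5
  from from: 3
  chair from: 3
  chair tall: 2
  chair street: 2
  … (11 more, each ≤ 2)

"chair chair", 7 times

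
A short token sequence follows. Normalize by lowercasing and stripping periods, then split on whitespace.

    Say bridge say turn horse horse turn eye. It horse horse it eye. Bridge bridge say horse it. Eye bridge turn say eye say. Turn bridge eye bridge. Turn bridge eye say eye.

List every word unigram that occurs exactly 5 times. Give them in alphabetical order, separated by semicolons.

Unigram counts meeting the condition (exactly 5 times):
  horse: 5
  turn: 5

horse; turn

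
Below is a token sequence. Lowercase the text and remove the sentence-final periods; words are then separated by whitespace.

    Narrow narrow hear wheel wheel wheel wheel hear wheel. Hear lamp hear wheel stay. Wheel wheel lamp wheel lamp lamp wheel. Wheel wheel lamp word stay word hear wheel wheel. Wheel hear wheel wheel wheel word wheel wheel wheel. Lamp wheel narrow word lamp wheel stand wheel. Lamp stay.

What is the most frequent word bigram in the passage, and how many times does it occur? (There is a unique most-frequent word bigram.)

Bigram frequencies (highest first):
  wheel wheel: 12
  hear wheel: 5
  wheel lamp: 5
  lamp wheel: 4
  wheel hear: 3
  narrow narrow: 1
  … (18 more, each ≤ 1)

"wheel wheel", 12 times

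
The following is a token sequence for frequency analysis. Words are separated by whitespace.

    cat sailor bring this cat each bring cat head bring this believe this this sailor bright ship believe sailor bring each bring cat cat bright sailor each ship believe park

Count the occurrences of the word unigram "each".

Scanning the 30 tokens for "each":
  position 6: each
  position 21: each
  position 27: each

3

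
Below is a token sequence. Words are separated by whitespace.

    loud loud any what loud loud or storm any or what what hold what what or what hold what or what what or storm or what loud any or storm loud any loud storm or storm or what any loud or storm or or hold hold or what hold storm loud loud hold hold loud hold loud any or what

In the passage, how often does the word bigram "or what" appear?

7

Scanning the 59 overlapping bigram windows for "or what":
  position 10–11: or what
  position 16–17: or what
  position 20–21: or what
  position 25–26: or what
  position 37–38: or what
  position 47–48: or what
  position 59–60: or what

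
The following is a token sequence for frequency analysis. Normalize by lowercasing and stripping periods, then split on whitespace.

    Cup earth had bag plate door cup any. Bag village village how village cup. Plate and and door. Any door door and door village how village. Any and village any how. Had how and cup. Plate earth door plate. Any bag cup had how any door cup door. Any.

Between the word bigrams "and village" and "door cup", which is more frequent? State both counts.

"and village": 1 occurrence
"door cup": 2 occurrences

"door cup" (2 vs 1)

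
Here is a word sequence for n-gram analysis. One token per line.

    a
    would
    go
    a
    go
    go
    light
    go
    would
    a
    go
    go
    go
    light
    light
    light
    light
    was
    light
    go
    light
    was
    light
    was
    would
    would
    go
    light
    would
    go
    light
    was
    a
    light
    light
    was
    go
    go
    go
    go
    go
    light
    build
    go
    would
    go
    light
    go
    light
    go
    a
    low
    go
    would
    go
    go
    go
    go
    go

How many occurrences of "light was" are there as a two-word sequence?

Scanning the 58 overlapping bigram windows for "light was":
  position 17–18: light was
  position 21–22: light was
  position 23–24: light was
  position 31–32: light was
  position 35–36: light was

5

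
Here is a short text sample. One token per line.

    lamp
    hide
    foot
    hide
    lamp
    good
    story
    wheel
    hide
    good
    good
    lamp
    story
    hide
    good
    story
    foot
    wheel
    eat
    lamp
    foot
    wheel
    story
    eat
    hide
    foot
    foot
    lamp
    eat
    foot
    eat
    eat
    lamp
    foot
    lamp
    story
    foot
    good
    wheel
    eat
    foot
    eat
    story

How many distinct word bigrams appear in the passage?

30

43 tokens → 42 bigram windows in total.
Repeated bigrams (each contributes count−1 duplicates):
  eat foot: 2
  eat lamp: 2
  foot eat: 2
  foot lamp: 2
  foot wheel: 2
  good story: 2
  hide foot: 2
  hide good: 2
  … (4 more repeated)
12 duplicate windows → 42 − 12 = 30 distinct.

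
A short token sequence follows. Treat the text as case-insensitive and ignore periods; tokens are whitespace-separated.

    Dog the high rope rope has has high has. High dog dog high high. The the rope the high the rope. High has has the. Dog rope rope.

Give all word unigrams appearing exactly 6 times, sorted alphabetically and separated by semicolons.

rope; the

Unigram counts meeting the condition (exactly 6 times):
  rope: 6
  the: 6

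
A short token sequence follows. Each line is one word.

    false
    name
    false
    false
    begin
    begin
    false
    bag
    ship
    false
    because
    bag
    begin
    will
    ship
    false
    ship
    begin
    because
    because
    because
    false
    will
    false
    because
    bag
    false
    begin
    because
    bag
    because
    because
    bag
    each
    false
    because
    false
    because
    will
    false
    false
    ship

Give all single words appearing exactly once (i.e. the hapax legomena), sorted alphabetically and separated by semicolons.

Unigram counts meeting the condition (exactly once (i.e. the hapax legomena)):
  each: 1
  name: 1

each; name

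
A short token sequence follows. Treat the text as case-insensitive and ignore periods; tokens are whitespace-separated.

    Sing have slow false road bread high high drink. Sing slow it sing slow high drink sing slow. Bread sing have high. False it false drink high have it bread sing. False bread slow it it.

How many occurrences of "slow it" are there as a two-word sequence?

2

Scanning the 35 overlapping bigram windows for "slow it":
  position 11–12: slow it
  position 34–35: slow it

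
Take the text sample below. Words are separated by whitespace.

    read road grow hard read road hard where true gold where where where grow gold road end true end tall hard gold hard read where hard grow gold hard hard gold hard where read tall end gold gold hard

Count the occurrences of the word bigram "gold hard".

Scanning the 38 overlapping bigram windows for "gold hard":
  position 22–23: gold hard
  position 28–29: gold hard
  position 31–32: gold hard
  position 38–39: gold hard

4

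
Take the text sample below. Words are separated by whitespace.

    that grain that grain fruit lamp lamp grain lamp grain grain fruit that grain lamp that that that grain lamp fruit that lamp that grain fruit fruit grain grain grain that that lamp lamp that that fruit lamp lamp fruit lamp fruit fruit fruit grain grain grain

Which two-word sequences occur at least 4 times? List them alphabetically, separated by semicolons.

grain grain; that grain; that that

Bigram counts meeting the condition (at least 4 times):
  grain grain: 5
  that grain: 5
  that that: 4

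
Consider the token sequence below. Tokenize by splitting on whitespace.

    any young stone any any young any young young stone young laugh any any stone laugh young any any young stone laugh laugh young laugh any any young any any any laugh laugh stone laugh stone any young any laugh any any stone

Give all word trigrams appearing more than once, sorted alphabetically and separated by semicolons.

Trigram counts meeting the condition (more than once):
  any any stone: 2
  any any young: 3
  any young any: 3
  any young stone: 2
  laugh any any: 3
  young any any: 2
  young laugh any: 2

any any stone; any any young; any young any; any young stone; laugh any any; young any any; young laugh any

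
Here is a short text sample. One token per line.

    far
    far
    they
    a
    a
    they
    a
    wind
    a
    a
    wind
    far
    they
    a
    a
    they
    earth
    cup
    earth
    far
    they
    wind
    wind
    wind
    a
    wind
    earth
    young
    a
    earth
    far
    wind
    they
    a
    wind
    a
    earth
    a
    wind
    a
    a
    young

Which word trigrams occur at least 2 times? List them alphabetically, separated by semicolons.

a a they; a wind a; far they a; they a a; they a wind; wind a a

Trigram counts meeting the condition (at least 2 times):
  a a they: 2
  a wind a: 3
  far they a: 2
  they a a: 2
  they a wind: 2
  wind a a: 2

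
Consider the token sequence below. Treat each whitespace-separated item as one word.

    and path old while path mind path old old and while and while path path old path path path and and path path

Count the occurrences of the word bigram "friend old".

0

Scanning the 22 overlapping bigram windows for "friend old":
  (none found)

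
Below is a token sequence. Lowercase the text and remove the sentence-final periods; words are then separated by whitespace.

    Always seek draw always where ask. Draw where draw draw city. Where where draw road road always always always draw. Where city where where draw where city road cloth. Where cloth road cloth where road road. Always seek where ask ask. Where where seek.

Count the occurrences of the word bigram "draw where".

3

Scanning the 43 overlapping bigram windows for "draw where":
  position 7–8: draw where
  position 20–21: draw where
  position 25–26: draw where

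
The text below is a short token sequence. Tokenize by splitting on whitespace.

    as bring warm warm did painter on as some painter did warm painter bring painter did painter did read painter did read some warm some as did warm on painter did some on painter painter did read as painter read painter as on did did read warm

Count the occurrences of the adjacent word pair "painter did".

6

Scanning the 46 overlapping bigram windows for "painter did":
  position 10–11: painter did
  position 15–16: painter did
  position 17–18: painter did
  position 20–21: painter did
  position 30–31: painter did
  position 35–36: painter did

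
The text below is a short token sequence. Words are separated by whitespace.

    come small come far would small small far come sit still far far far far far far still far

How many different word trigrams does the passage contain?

19 tokens → 17 trigram windows in total.
Repeated trigrams (each contributes count−1 duplicates):
  far far far: 4
3 duplicate windows → 17 − 3 = 14 distinct.

14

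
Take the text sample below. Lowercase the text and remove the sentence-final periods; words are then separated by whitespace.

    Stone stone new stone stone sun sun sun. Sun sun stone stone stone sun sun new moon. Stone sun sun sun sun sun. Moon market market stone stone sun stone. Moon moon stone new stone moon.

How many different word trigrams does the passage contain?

24

36 tokens → 34 trigram windows in total.
Repeated trigrams (each contributes count−1 duplicates):
  sun sun sun: 6
  stone stone sun: 3
  stone sun sun: 3
  stone new stone: 2
10 duplicate windows → 34 − 10 = 24 distinct.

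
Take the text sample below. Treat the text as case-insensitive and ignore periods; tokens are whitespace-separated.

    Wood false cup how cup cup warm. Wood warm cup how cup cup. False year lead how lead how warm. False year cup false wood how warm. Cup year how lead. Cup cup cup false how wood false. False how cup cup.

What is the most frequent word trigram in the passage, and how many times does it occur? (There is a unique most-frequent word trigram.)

Trigram frequencies (highest first):
  how cup cup: 3
  cup how cup: 2
  cup cup false: 2
  wood false cup: 1
  false cup how: 1
  cup cup warm: 1
  … (30 more, each ≤ 1)

"how cup cup", 3 times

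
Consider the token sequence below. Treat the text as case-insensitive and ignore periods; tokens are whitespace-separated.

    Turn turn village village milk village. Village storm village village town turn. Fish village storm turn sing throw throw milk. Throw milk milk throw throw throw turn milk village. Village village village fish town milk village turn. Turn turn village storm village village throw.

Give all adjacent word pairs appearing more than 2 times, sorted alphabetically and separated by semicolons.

Bigram counts meeting the condition (more than 2 times):
  milk village: 3
  throw throw: 3
  turn turn: 3
  village storm: 3
  village village: 7

milk village; throw throw; turn turn; village storm; village village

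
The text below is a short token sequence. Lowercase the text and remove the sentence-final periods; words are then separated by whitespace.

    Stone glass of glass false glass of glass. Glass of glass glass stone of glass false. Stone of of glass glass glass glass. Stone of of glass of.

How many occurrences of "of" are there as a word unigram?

9

Scanning the 28 tokens for "of":
  position 3: of
  position 7: of
  position 10: of
  position 14: of
  position 18: of
  position 19: of
  position 25: of
  position 26: of
  position 28: of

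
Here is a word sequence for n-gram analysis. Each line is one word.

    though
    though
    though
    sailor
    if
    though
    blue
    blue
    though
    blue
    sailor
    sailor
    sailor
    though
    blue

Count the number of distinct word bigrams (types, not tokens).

15 tokens → 14 bigram windows in total.
Repeated bigrams (each contributes count−1 duplicates):
  though blue: 3
  sailor sailor: 2
  though though: 2
4 duplicate windows → 14 − 4 = 10 distinct.

10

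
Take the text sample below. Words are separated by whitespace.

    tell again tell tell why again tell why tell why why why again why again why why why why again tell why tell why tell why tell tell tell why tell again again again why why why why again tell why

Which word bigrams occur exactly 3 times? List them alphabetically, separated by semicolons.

Bigram counts meeting the condition (exactly 3 times):
  again why: 3
  tell tell: 3

again why; tell tell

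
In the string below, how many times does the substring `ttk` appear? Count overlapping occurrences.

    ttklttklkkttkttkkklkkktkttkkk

5

Sliding a length-3 window over the 29 characters (27 positions):
  position 1–3: ttk
  position 5–7: ttk
  position 11–13: ttk
  position 14–16: ttk
  position 25–27: ttk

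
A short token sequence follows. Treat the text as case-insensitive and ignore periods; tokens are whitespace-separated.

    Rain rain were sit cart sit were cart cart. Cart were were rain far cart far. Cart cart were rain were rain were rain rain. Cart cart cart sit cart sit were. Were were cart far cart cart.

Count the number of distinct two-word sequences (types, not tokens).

15

38 tokens → 37 bigram windows in total.
Repeated bigrams (each contributes count−1 duplicates):
  cart cart: 6
  were rain: 4
  cart sit: 3
  far cart: 3
  rain were: 3
  were were: 3
  cart far: 2
  cart were: 2
  … (4 more repeated)
22 duplicate windows → 37 − 22 = 15 distinct.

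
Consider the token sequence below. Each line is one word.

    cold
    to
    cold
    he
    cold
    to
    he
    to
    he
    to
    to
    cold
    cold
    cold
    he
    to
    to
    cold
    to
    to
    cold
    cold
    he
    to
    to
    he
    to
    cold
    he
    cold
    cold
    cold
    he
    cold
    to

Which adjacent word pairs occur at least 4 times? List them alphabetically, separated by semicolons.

Bigram counts meeting the condition (at least 4 times):
  cold cold: 5
  cold he: 5
  cold to: 4
  he to: 5
  to cold: 5
  to to: 4

cold cold; cold he; cold to; he to; to cold; to to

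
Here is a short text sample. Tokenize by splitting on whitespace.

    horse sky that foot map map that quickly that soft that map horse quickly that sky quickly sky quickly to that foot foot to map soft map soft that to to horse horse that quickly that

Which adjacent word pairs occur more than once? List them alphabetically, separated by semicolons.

map soft; quickly that; sky quickly; soft that; that foot; that quickly

Bigram counts meeting the condition (more than once):
  map soft: 2
  quickly that: 3
  sky quickly: 2
  soft that: 2
  that foot: 2
  that quickly: 2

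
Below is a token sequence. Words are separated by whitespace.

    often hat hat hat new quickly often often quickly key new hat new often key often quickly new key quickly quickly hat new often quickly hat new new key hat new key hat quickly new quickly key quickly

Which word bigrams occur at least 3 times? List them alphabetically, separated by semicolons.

hat new; new key; often quickly

Bigram counts meeting the condition (at least 3 times):
  hat new: 5
  new key: 3
  often quickly: 3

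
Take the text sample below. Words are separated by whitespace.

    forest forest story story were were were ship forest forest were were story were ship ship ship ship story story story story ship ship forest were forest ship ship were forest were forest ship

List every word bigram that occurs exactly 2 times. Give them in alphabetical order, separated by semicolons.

forest forest; forest ship; ship forest; story were; were ship

Bigram counts meeting the condition (exactly 2 times):
  forest forest: 2
  forest ship: 2
  ship forest: 2
  story were: 2
  were ship: 2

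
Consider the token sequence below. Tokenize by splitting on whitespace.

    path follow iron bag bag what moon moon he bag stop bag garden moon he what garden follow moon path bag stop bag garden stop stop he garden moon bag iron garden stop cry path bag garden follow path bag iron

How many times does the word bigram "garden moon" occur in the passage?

2

Scanning the 40 overlapping bigram windows for "garden moon":
  position 13–14: garden moon
  position 28–29: garden moon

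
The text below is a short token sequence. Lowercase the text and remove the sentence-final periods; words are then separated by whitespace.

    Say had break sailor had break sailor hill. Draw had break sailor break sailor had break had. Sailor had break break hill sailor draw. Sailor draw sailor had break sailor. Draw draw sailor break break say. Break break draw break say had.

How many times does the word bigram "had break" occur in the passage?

Scanning the 41 overlapping bigram windows for "had break":
  position 2–3: had break
  position 5–6: had break
  position 10–11: had break
  position 15–16: had break
  position 19–20: had break
  position 28–29: had break

6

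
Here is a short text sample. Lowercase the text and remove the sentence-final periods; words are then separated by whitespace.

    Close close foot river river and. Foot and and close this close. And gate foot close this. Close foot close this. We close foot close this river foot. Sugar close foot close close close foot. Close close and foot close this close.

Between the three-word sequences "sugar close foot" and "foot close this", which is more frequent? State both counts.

"foot close this" (4 vs 1)

"sugar close foot": 1 occurrence
"foot close this": 4 occurrences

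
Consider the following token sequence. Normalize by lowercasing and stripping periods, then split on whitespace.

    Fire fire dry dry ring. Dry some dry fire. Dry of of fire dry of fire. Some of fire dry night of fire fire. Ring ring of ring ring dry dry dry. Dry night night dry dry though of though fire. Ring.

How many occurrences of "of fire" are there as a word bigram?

4

Scanning the 41 overlapping bigram windows for "of fire":
  position 12–13: of fire
  position 15–16: of fire
  position 18–19: of fire
  position 22–23: of fire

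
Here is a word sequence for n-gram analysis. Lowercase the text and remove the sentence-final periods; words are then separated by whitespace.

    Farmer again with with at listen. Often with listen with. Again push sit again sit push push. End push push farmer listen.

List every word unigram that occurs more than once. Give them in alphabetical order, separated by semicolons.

again; farmer; listen; push; sit; with

Unigram counts meeting the condition (more than once):
  again: 3
  farmer: 2
  listen: 3
  push: 5
  sit: 2
  with: 4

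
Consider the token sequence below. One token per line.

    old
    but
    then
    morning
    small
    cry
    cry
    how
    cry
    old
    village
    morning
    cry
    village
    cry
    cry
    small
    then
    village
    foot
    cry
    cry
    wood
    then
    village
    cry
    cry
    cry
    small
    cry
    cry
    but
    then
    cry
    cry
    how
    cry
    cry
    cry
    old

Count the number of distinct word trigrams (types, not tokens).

40 tokens → 38 trigram windows in total.
Repeated trigrams (each contributes count−1 duplicates):
  cry cry cry: 2
  cry cry how: 2
  cry cry small: 2
  cry how cry: 2
  small cry cry: 2
  village cry cry: 2
6 duplicate windows → 38 − 6 = 32 distinct.

32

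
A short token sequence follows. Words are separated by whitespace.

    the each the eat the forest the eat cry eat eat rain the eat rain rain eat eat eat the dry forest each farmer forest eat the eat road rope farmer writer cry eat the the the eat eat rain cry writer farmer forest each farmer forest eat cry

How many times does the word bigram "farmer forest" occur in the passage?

3

Scanning the 48 overlapping bigram windows for "farmer forest":
  position 24–25: farmer forest
  position 43–44: farmer forest
  position 46–47: farmer forest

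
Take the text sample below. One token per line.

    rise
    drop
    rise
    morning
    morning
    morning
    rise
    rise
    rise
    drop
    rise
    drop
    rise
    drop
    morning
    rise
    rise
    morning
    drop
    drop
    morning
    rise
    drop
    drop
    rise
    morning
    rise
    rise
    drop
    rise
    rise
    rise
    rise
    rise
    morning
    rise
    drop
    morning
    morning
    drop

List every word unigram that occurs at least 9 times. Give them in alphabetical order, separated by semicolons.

drop; morning; rise

Unigram counts meeting the condition (at least 9 times):
  drop: 11
  morning: 10
  rise: 19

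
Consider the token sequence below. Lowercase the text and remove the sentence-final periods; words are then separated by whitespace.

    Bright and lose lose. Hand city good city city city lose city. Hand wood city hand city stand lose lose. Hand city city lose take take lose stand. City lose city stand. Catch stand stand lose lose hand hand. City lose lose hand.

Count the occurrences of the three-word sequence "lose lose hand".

Scanning the 41 overlapping trigram windows for "lose lose hand":
  position 3–5: lose lose hand
  position 19–21: lose lose hand
  position 36–38: lose lose hand
  position 41–43: lose lose hand

4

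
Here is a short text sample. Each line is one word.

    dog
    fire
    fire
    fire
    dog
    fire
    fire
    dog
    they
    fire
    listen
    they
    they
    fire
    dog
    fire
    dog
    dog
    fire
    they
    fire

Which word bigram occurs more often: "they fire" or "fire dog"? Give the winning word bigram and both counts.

"they fire": 3 occurrences
"fire dog": 4 occurrences

"fire dog" (4 vs 3)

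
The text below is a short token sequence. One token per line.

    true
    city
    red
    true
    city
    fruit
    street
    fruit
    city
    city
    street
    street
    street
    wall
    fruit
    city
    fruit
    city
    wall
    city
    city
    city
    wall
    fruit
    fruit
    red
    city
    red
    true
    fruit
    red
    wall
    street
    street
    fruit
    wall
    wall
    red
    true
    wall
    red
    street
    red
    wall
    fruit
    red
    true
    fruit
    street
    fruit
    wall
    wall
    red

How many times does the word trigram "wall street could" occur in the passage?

0

Scanning the 51 overlapping trigram windows for "wall street could":
  (none found)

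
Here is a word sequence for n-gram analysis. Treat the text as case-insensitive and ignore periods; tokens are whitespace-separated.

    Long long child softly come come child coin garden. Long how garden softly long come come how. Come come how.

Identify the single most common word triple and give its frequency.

Trigram frequencies (highest first):
  come come how: 2
  long long child: 1
  long child softly: 1
  child softly come: 1
  softly come come: 1
  come come child: 1
  … (11 more, each ≤ 1)

"come come how", 2 times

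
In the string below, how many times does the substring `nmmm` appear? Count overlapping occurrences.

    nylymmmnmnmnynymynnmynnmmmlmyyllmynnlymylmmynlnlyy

1

Sliding a length-4 window over the 50 characters (47 positions):
  position 23–26: nmmm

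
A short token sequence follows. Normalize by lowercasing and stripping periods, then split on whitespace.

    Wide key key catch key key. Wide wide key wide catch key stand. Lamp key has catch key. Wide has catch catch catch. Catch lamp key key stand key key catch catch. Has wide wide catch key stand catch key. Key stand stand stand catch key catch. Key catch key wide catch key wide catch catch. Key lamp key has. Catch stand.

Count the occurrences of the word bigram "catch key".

Scanning the 61 overlapping bigram windows for "catch key":
  position 4–5: catch key
  position 11–12: catch key
  position 17–18: catch key
  position 36–37: catch key
  position 39–40: catch key
  position 45–46: catch key
  position 47–48: catch key
  position 49–50: catch key
  position 52–53: catch key
  position 56–57: catch key

10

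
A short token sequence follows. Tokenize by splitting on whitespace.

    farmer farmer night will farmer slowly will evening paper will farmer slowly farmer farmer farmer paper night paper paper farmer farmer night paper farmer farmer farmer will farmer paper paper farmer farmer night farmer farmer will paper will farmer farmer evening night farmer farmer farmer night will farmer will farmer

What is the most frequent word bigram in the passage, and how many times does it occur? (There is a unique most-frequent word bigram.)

Bigram frequencies (highest first):
  farmer farmer: 11
  will farmer: 6
  farmer night: 4
  paper farmer: 3
  farmer will: 3
  night will: 2
  … (14 more, each ≤ 2)

"farmer farmer", 11 times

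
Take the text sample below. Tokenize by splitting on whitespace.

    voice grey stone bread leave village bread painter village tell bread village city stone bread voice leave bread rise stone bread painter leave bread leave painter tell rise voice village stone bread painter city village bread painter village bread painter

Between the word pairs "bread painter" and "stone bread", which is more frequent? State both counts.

"bread painter": 5 occurrences
"stone bread": 4 occurrences

"bread painter" (5 vs 4)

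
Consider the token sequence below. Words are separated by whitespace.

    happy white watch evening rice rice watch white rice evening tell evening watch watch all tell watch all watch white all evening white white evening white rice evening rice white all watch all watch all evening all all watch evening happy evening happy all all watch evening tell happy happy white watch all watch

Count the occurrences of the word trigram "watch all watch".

3

Scanning the 52 overlapping trigram windows for "watch all watch":
  position 17–19: watch all watch
  position 32–34: watch all watch
  position 52–54: watch all watch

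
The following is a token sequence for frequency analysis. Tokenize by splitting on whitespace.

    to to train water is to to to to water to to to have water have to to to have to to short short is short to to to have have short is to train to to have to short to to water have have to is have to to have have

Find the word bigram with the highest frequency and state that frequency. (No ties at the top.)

Bigram frequencies (highest first):
  to to: 14
  to have: 5
  have to: 5
  have have: 3
  to train: 2
  is to: 2
  … (15 more, each ≤ 2)

"to to", 14 times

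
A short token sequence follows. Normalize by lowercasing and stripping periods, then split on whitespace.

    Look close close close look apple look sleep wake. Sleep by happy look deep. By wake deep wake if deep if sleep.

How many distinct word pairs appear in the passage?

22 tokens → 21 bigram windows in total.
Repeated bigrams (each contributes count−1 duplicates):
  close close: 2
1 duplicate windows → 21 − 1 = 20 distinct.

20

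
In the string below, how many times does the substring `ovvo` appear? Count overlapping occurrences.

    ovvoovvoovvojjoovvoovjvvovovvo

Sliding a length-4 window over the 30 characters (27 positions):
  position 1–4: ovvo
  position 5–8: ovvo
  position 9–12: ovvo
  position 16–19: ovvo
  position 27–30: ovvo

5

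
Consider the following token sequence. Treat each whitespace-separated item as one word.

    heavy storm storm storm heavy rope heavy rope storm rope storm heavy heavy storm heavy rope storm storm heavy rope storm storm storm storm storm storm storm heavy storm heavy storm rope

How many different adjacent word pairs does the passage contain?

8

32 tokens → 31 bigram windows in total.
Repeated bigrams (each contributes count−1 duplicates):
  storm storm: 9
  storm heavy: 6
  heavy rope: 4
  heavy storm: 4
  rope storm: 4
  storm rope: 2
23 duplicate windows → 31 − 23 = 8 distinct.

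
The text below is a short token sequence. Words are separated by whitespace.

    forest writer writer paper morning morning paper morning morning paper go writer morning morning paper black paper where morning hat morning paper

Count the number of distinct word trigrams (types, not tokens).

22 tokens → 20 trigram windows in total.
Repeated trigrams (each contributes count−1 duplicates):
  morning morning paper: 3
  paper morning morning: 2
3 duplicate windows → 20 − 3 = 17 distinct.

17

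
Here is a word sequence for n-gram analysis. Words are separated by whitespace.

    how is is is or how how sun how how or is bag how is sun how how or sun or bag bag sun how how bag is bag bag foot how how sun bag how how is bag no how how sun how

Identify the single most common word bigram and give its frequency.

"how how", 7 times

Bigram frequencies (highest first):
  how how: 7
  sun how: 4
  how is: 3
  how sun: 3
  is bag: 3
  is is: 2
  … (18 more, each ≤ 2)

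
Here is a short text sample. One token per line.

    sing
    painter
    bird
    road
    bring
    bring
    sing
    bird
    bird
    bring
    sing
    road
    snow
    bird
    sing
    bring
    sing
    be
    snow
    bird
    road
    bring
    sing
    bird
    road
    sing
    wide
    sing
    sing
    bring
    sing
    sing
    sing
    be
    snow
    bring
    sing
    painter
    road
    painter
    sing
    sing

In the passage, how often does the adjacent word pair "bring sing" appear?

Scanning the 41 overlapping bigram windows for "bring sing":
  position 6–7: bring sing
  position 10–11: bring sing
  position 16–17: bring sing
  position 22–23: bring sing
  position 30–31: bring sing
  position 36–37: bring sing

6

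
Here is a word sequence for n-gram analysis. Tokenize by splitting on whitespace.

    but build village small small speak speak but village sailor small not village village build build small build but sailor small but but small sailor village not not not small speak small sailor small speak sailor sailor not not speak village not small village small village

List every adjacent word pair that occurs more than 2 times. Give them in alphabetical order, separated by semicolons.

not not; sailor small; small speak

Bigram counts meeting the condition (more than 2 times):
  not not: 3
  sailor small: 3
  small speak: 3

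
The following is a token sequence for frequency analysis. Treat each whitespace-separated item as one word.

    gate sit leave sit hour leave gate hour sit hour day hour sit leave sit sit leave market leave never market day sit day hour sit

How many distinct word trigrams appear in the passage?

26 tokens → 24 trigram windows in total.
Repeated trigrams (each contributes count−1 duplicates):
  day hour sit: 2
  sit leave sit: 2
2 duplicate windows → 24 − 2 = 22 distinct.

22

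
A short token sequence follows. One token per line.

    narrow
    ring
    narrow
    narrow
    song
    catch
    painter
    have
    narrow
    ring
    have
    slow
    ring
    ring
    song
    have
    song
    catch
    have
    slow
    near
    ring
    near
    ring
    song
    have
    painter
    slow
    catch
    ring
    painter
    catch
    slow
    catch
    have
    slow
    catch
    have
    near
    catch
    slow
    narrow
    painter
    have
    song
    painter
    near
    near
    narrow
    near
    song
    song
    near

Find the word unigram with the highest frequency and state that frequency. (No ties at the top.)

"have", 8 times

Unigram frequencies (highest first):
  have: 8
  ring: 7
  song: 7
  catch: 7
  near: 7
  narrow: 6
  … (2 more, each ≤ 6)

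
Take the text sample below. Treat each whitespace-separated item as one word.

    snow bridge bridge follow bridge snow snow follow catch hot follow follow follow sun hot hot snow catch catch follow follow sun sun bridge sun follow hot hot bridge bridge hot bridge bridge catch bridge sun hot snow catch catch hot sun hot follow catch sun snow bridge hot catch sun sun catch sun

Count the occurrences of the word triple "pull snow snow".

Scanning the 52 overlapping trigram windows for "pull snow snow":
  (none found)

0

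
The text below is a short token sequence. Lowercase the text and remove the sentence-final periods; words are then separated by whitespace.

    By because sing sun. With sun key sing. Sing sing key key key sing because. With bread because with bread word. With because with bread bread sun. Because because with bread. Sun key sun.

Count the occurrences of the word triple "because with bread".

4

Scanning the 32 overlapping trigram windows for "because with bread":
  position 15–17: because with bread
  position 18–20: because with bread
  position 23–25: because with bread
  position 29–31: because with bread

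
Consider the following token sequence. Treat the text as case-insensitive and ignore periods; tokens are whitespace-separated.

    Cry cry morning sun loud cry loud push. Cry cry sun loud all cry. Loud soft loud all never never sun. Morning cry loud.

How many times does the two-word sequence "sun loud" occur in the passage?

2

Scanning the 23 overlapping bigram windows for "sun loud":
  position 4–5: sun loud
  position 11–12: sun loud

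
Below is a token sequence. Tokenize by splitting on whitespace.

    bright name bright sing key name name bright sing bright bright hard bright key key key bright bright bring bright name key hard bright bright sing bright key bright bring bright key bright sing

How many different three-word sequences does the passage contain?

28

34 tokens → 32 trigram windows in total.
Repeated trigrams (each contributes count−1 duplicates):
  bright bring bright: 2
  bright key bright: 2
  bright sing bright: 2
  name bright sing: 2
4 duplicate windows → 32 − 4 = 28 distinct.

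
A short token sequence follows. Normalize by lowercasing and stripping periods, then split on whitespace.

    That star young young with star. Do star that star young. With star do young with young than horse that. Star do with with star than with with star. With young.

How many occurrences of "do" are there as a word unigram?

3

Scanning the 31 tokens for "do":
  position 7: do
  position 14: do
  position 22: do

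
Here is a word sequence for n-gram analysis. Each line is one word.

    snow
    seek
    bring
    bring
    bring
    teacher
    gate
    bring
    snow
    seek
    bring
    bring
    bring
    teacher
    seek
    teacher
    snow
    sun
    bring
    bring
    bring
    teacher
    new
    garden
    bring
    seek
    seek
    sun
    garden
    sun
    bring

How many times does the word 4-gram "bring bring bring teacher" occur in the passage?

Scanning the 28 overlapping 4-gram windows for "bring bring bring teacher":
  position 3–6: bring bring bring teacher
  position 11–14: bring bring bring teacher
  position 19–22: bring bring bring teacher

3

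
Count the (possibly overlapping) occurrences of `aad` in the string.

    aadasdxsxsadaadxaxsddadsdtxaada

Sliding a length-3 window over the 31 characters (29 positions):
  position 1–3: aad
  position 13–15: aad
  position 28–30: aad

3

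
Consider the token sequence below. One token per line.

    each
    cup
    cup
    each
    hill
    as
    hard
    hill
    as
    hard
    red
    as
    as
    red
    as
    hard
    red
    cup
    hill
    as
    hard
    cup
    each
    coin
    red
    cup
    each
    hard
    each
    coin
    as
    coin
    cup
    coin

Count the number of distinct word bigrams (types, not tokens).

22

34 tokens → 33 bigram windows in total.
Repeated bigrams (each contributes count−1 duplicates):
  as hard: 4
  cup each: 3
  hill as: 3
  each coin: 2
  hard red: 2
  red as: 2
  red cup: 2
11 duplicate windows → 33 − 11 = 22 distinct.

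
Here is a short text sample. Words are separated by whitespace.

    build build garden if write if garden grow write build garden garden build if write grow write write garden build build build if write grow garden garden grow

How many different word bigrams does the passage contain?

16

28 tokens → 27 bigram windows in total.
Repeated bigrams (each contributes count−1 duplicates):
  build build: 3
  if write: 3
  build garden: 2
  build if: 2
  garden build: 2
  garden garden: 2
  garden grow: 2
  grow write: 2
  … (1 more repeated)
11 duplicate windows → 27 − 11 = 16 distinct.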